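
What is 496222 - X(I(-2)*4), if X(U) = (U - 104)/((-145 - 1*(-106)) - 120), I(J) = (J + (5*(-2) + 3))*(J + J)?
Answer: 78899338/159 ≈ 4.9622e+5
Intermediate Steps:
I(J) = 2*J*(-7 + J) (I(J) = (J + (-10 + 3))*(2*J) = (J - 7)*(2*J) = (-7 + J)*(2*J) = 2*J*(-7 + J))
X(U) = 104/159 - U/159 (X(U) = (-104 + U)/((-145 + 106) - 120) = (-104 + U)/(-39 - 120) = (-104 + U)/(-159) = (-104 + U)*(-1/159) = 104/159 - U/159)
496222 - X(I(-2)*4) = 496222 - (104/159 - 2*(-2)*(-7 - 2)*4/159) = 496222 - (104/159 - 2*(-2)*(-9)*4/159) = 496222 - (104/159 - 12*4/53) = 496222 - (104/159 - 1/159*144) = 496222 - (104/159 - 48/53) = 496222 - 1*(-40/159) = 496222 + 40/159 = 78899338/159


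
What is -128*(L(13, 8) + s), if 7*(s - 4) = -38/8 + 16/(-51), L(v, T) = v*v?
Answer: -7872352/357 ≈ -22051.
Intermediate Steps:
L(v, T) = v²
s = 4679/1428 (s = 4 + (-38/8 + 16/(-51))/7 = 4 + (-38*⅛ + 16*(-1/51))/7 = 4 + (-19/4 - 16/51)/7 = 4 + (⅐)*(-1033/204) = 4 - 1033/1428 = 4679/1428 ≈ 3.2766)
-128*(L(13, 8) + s) = -128*(13² + 4679/1428) = -128*(169 + 4679/1428) = -128*246011/1428 = -7872352/357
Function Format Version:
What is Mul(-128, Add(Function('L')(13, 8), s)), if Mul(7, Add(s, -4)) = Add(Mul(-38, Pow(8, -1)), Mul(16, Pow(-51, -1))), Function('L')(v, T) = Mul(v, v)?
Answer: Rational(-7872352, 357) ≈ -22051.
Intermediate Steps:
Function('L')(v, T) = Pow(v, 2)
s = Rational(4679, 1428) (s = Add(4, Mul(Rational(1, 7), Add(Mul(-38, Pow(8, -1)), Mul(16, Pow(-51, -1))))) = Add(4, Mul(Rational(1, 7), Add(Mul(-38, Rational(1, 8)), Mul(16, Rational(-1, 51))))) = Add(4, Mul(Rational(1, 7), Add(Rational(-19, 4), Rational(-16, 51)))) = Add(4, Mul(Rational(1, 7), Rational(-1033, 204))) = Add(4, Rational(-1033, 1428)) = Rational(4679, 1428) ≈ 3.2766)
Mul(-128, Add(Function('L')(13, 8), s)) = Mul(-128, Add(Pow(13, 2), Rational(4679, 1428))) = Mul(-128, Add(169, Rational(4679, 1428))) = Mul(-128, Rational(246011, 1428)) = Rational(-7872352, 357)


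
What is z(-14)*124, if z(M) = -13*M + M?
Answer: 20832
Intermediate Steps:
z(M) = -12*M
z(-14)*124 = -12*(-14)*124 = 168*124 = 20832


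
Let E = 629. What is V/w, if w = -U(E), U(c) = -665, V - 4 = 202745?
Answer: 10671/35 ≈ 304.89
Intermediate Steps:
V = 202749 (V = 4 + 202745 = 202749)
w = 665 (w = -1*(-665) = 665)
V/w = 202749/665 = 202749*(1/665) = 10671/35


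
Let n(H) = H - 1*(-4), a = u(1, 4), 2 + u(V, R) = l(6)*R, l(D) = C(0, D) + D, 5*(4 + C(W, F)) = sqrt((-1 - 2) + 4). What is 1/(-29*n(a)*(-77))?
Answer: 5/120582 ≈ 4.1466e-5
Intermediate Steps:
C(W, F) = -19/5 (C(W, F) = -4 + sqrt((-1 - 2) + 4)/5 = -4 + sqrt(-3 + 4)/5 = -4 + sqrt(1)/5 = -4 + (1/5)*1 = -4 + 1/5 = -19/5)
l(D) = -19/5 + D
u(V, R) = -2 + 11*R/5 (u(V, R) = -2 + (-19/5 + 6)*R = -2 + 11*R/5)
a = 34/5 (a = -2 + (11/5)*4 = -2 + 44/5 = 34/5 ≈ 6.8000)
n(H) = 4 + H (n(H) = H + 4 = 4 + H)
1/(-29*n(a)*(-77)) = 1/(-29*(4 + 34/5)*(-77)) = 1/(-29*54/5*(-77)) = 1/(-1566/5*(-77)) = 1/(120582/5) = 5/120582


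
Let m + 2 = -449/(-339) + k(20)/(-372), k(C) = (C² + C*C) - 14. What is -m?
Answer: 58607/21018 ≈ 2.7884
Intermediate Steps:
k(C) = -14 + 2*C² (k(C) = (C² + C²) - 14 = 2*C² - 14 = -14 + 2*C²)
m = -58607/21018 (m = -2 + (-449/(-339) + (-14 + 2*20²)/(-372)) = -2 + (-449*(-1/339) + (-14 + 2*400)*(-1/372)) = -2 + (449/339 + (-14 + 800)*(-1/372)) = -2 + (449/339 + 786*(-1/372)) = -2 + (449/339 - 131/62) = -2 - 16571/21018 = -58607/21018 ≈ -2.7884)
-m = -1*(-58607/21018) = 58607/21018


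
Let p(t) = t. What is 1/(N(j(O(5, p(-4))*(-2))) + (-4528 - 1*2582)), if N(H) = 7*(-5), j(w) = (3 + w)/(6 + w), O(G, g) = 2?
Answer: -1/7145 ≈ -0.00013996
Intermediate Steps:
j(w) = (3 + w)/(6 + w)
N(H) = -35
1/(N(j(O(5, p(-4))*(-2))) + (-4528 - 1*2582)) = 1/(-35 + (-4528 - 1*2582)) = 1/(-35 + (-4528 - 2582)) = 1/(-35 - 7110) = 1/(-7145) = -1/7145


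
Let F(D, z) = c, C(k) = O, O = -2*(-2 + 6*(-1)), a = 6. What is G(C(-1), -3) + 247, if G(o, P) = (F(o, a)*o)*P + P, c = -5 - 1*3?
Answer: 628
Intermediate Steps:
c = -8 (c = -5 - 3 = -8)
O = 16 (O = -2*(-2 - 6) = -2*(-8) = 16)
C(k) = 16
F(D, z) = -8
G(o, P) = P - 8*P*o (G(o, P) = (-8*o)*P + P = -8*P*o + P = P - 8*P*o)
G(C(-1), -3) + 247 = -3*(1 - 8*16) + 247 = -3*(1 - 128) + 247 = -3*(-127) + 247 = 381 + 247 = 628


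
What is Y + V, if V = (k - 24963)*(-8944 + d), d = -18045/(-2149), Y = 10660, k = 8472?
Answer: 316693166341/2149 ≈ 1.4737e+8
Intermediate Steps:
d = 18045/2149 (d = -18045*(-1/2149) = 18045/2149 ≈ 8.3969)
V = 316670258001/2149 (V = (8472 - 24963)*(-8944 + 18045/2149) = -16491*(-19202611/2149) = 316670258001/2149 ≈ 1.4736e+8)
Y + V = 10660 + 316670258001/2149 = 316693166341/2149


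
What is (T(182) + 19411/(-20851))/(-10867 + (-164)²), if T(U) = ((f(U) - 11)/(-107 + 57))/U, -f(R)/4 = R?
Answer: -17914579/337934242100 ≈ -5.3012e-5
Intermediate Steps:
f(R) = -4*R
T(U) = (11/50 + 2*U/25)/U (T(U) = ((-4*U - 11)/(-107 + 57))/U = ((-11 - 4*U)/(-50))/U = ((-11 - 4*U)*(-1/50))/U = (11/50 + 2*U/25)/U)
(T(182) + 19411/(-20851))/(-10867 + (-164)²) = ((1/50)*(11 + 4*182)/182 + 19411/(-20851))/(-10867 + (-164)²) = ((1/50)*(1/182)*(11 + 728) + 19411*(-1/20851))/(-10867 + 26896) = ((1/50)*(1/182)*739 - 19411/20851)/16029 = (739/9100 - 19411/20851)*(1/16029) = -161231211/189744100*1/16029 = -17914579/337934242100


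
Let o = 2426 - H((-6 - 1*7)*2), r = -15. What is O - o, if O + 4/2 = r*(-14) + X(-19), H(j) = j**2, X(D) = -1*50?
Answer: -1592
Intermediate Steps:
X(D) = -50
o = 1750 (o = 2426 - ((-6 - 1*7)*2)**2 = 2426 - ((-6 - 7)*2)**2 = 2426 - (-13*2)**2 = 2426 - 1*(-26)**2 = 2426 - 1*676 = 2426 - 676 = 1750)
O = 158 (O = -2 + (-15*(-14) - 50) = -2 + (210 - 50) = -2 + 160 = 158)
O - o = 158 - 1*1750 = 158 - 1750 = -1592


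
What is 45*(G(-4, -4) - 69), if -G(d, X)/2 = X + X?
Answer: -2385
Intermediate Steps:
G(d, X) = -4*X (G(d, X) = -2*(X + X) = -4*X)
45*(G(-4, -4) - 69) = 45*(-4*(-4) - 69) = 45*(16 - 69) = 45*(-53) = -2385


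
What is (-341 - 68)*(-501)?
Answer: 204909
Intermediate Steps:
(-341 - 68)*(-501) = -409*(-501) = 204909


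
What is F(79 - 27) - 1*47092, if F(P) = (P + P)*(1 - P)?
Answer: -52396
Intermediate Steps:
F(P) = 2*P*(1 - P) (F(P) = (2*P)*(1 - P) = 2*P*(1 - P))
F(79 - 27) - 1*47092 = 2*(79 - 27)*(1 - (79 - 27)) - 1*47092 = 2*52*(1 - 1*52) - 47092 = 2*52*(1 - 52) - 47092 = 2*52*(-51) - 47092 = -5304 - 47092 = -52396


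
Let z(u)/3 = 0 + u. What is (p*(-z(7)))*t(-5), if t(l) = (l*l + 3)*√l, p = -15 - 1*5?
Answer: 11760*I*√5 ≈ 26296.0*I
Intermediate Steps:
z(u) = 3*u (z(u) = 3*(0 + u) = 3*u)
p = -20 (p = -15 - 5 = -20)
t(l) = √l*(3 + l²) (t(l) = (l² + 3)*√l = (3 + l²)*√l = √l*(3 + l²))
(p*(-z(7)))*t(-5) = (-(-20)*3*7)*(√(-5)*(3 + (-5)²)) = (-(-20)*21)*((I*√5)*(3 + 25)) = (-20*(-21))*((I*√5)*28) = 420*(28*I*√5) = 11760*I*√5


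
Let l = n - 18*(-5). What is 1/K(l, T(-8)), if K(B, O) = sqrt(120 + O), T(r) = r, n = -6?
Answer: sqrt(7)/28 ≈ 0.094491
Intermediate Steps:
l = 84 (l = -6 - 18*(-5) = -6 - 6*(-15) = -6 + 90 = 84)
1/K(l, T(-8)) = 1/(sqrt(120 - 8)) = 1/(sqrt(112)) = 1/(4*sqrt(7)) = sqrt(7)/28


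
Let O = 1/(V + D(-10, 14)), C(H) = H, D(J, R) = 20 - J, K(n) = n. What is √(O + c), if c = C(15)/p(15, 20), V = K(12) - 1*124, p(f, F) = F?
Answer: 11*√41/82 ≈ 0.85896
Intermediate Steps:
V = -112 (V = 12 - 1*124 = 12 - 124 = -112)
c = ¾ (c = 15/20 = 15*(1/20) = ¾ ≈ 0.75000)
O = -1/82 (O = 1/(-112 + (20 - 1*(-10))) = 1/(-112 + (20 + 10)) = 1/(-112 + 30) = 1/(-82) = -1/82 ≈ -0.012195)
√(O + c) = √(-1/82 + ¾) = √(121/164) = 11*√41/82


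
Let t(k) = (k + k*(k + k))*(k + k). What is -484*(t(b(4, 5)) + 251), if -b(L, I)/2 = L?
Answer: 807796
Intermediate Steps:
b(L, I) = -2*L
t(k) = 2*k*(k + 2*k²) (t(k) = (k + k*(2*k))*(2*k) = (k + 2*k²)*(2*k) = 2*k*(k + 2*k²))
-484*(t(b(4, 5)) + 251) = -484*((-2*4)²*(2 + 4*(-2*4)) + 251) = -484*((-8)²*(2 + 4*(-8)) + 251) = -484*(64*(2 - 32) + 251) = -484*(64*(-30) + 251) = -484*(-1920 + 251) = -484*(-1669) = 807796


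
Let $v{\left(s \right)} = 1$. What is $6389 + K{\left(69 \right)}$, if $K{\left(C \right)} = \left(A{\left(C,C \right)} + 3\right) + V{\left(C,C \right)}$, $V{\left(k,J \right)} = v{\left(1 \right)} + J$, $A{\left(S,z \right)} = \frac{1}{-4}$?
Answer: $\frac{25847}{4} \approx 6461.8$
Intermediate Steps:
$A{\left(S,z \right)} = - \frac{1}{4}$
$V{\left(k,J \right)} = 1 + J$
$K{\left(C \right)} = \frac{15}{4} + C$ ($K{\left(C \right)} = \left(- \frac{1}{4} + 3\right) + \left(1 + C\right) = \frac{11}{4} + \left(1 + C\right) = \frac{15}{4} + C$)
$6389 + K{\left(69 \right)} = 6389 + \left(\frac{15}{4} + 69\right) = 6389 + \frac{291}{4} = \frac{25847}{4}$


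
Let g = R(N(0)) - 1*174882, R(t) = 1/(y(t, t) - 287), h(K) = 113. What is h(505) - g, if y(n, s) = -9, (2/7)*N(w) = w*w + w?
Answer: 51798521/296 ≈ 1.7500e+5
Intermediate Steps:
N(w) = 7*w/2 + 7*w**2/2 (N(w) = 7*(w*w + w)/2 = 7*(w**2 + w)/2 = 7*(w + w**2)/2 = 7*w/2 + 7*w**2/2)
R(t) = -1/296 (R(t) = 1/(-9 - 287) = 1/(-296) = -1/296)
g = -51765073/296 (g = -1/296 - 1*174882 = -1/296 - 174882 = -51765073/296 ≈ -1.7488e+5)
h(505) - g = 113 - 1*(-51765073/296) = 113 + 51765073/296 = 51798521/296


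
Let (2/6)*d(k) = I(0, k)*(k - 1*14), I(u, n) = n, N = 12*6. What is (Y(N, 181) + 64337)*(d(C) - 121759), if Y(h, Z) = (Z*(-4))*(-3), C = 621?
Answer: 67113034738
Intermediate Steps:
N = 72
Y(h, Z) = 12*Z (Y(h, Z) = -4*Z*(-3) = 12*Z)
d(k) = 3*k*(-14 + k) (d(k) = 3*(k*(k - 1*14)) = 3*(k*(k - 14)) = 3*(k*(-14 + k)) = 3*k*(-14 + k))
(Y(N, 181) + 64337)*(d(C) - 121759) = (12*181 + 64337)*(3*621*(-14 + 621) - 121759) = (2172 + 64337)*(3*621*607 - 121759) = 66509*(1130841 - 121759) = 66509*1009082 = 67113034738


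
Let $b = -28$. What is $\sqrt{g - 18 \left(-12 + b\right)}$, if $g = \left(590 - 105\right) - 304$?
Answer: $\sqrt{901} \approx 30.017$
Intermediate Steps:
$g = 181$ ($g = 485 - 304 = 181$)
$\sqrt{g - 18 \left(-12 + b\right)} = \sqrt{181 - 18 \left(-12 - 28\right)} = \sqrt{181 - -720} = \sqrt{181 + 720} = \sqrt{901}$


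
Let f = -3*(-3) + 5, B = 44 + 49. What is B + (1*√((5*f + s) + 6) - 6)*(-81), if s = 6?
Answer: 579 - 81*√82 ≈ -154.49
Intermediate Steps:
B = 93
f = 14 (f = 9 + 5 = 14)
B + (1*√((5*f + s) + 6) - 6)*(-81) = 93 + (1*√((5*14 + 6) + 6) - 6)*(-81) = 93 + (1*√((70 + 6) + 6) - 6)*(-81) = 93 + (1*√(76 + 6) - 6)*(-81) = 93 + (1*√82 - 6)*(-81) = 93 + (√82 - 6)*(-81) = 93 + (-6 + √82)*(-81) = 93 + (486 - 81*√82) = 579 - 81*√82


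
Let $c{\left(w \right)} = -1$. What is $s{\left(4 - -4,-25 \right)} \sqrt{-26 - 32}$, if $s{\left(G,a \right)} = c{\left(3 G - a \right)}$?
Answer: $- i \sqrt{58} \approx - 7.6158 i$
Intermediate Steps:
$s{\left(G,a \right)} = -1$
$s{\left(4 - -4,-25 \right)} \sqrt{-26 - 32} = - \sqrt{-26 - 32} = - \sqrt{-58} = - i \sqrt{58}$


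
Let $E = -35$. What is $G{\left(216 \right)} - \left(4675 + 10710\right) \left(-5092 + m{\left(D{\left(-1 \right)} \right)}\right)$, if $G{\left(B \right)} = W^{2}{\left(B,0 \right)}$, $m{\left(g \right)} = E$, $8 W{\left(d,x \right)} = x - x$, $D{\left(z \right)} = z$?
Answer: $78878895$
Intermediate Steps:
$W{\left(d,x \right)} = 0$ ($W{\left(d,x \right)} = \frac{x - x}{8} = \frac{1}{8} \cdot 0 = 0$)
$m{\left(g \right)} = -35$
$G{\left(B \right)} = 0$ ($G{\left(B \right)} = 0^{2} = 0$)
$G{\left(216 \right)} - \left(4675 + 10710\right) \left(-5092 + m{\left(D{\left(-1 \right)} \right)}\right) = 0 - \left(4675 + 10710\right) \left(-5092 - 35\right) = 0 - 15385 \left(-5127\right) = 0 - -78878895 = 0 + 78878895 = 78878895$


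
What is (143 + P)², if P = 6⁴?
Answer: 2070721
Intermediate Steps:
P = 1296
(143 + P)² = (143 + 1296)² = 1439² = 2070721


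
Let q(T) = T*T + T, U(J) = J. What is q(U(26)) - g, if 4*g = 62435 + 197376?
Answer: -257003/4 ≈ -64251.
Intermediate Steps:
g = 259811/4 (g = (62435 + 197376)/4 = (1/4)*259811 = 259811/4 ≈ 64953.)
q(T) = T + T**2 (q(T) = T**2 + T = T + T**2)
q(U(26)) - g = 26*(1 + 26) - 1*259811/4 = 26*27 - 259811/4 = 702 - 259811/4 = -257003/4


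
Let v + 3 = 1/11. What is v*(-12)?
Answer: 384/11 ≈ 34.909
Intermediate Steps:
v = -32/11 (v = -3 + 1/11 = -32/11 ≈ -2.9091)
v*(-12) = -32/11*(-12) = 384/11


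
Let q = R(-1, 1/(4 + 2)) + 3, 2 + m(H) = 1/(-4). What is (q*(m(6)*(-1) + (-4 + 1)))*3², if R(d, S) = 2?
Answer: -135/4 ≈ -33.750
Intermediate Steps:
m(H) = -9/4 (m(H) = -2 + 1/(-4) = -2 - ¼ = -9/4)
q = 5 (q = 2 + 3 = 5)
(q*(m(6)*(-1) + (-4 + 1)))*3² = (5*(-9/4*(-1) + (-4 + 1)))*3² = (5*(9/4 - 3))*9 = (5*(-¾))*9 = -15/4*9 = -135/4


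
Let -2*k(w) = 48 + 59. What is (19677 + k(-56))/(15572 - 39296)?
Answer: -39247/47448 ≈ -0.82716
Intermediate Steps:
k(w) = -107/2 (k(w) = -(48 + 59)/2 = -1/2*107 = -107/2)
(19677 + k(-56))/(15572 - 39296) = (19677 - 107/2)/(15572 - 39296) = (39247/2)/(-23724) = (39247/2)*(-1/23724) = -39247/47448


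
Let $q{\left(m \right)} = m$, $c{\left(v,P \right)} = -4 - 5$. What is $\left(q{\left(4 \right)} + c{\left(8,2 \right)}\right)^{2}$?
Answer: $25$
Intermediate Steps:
$c{\left(v,P \right)} = -9$ ($c{\left(v,P \right)} = -4 - 5 = -9$)
$\left(q{\left(4 \right)} + c{\left(8,2 \right)}\right)^{2} = \left(4 - 9\right)^{2} = \left(-5\right)^{2} = 25$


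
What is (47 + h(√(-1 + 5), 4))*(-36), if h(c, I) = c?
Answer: -1764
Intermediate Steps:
(47 + h(√(-1 + 5), 4))*(-36) = (47 + √(-1 + 5))*(-36) = (47 + √4)*(-36) = (47 + 2)*(-36) = 49*(-36) = -1764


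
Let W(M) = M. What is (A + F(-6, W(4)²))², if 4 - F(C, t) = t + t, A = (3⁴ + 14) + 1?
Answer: 4624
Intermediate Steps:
A = 96 (A = (81 + 14) + 1 = 95 + 1 = 96)
F(C, t) = 4 - 2*t (F(C, t) = 4 - (t + t) = 4 - 2*t)
(A + F(-6, W(4)²))² = (96 + (4 - 2*4²))² = (96 + (4 - 2*16))² = (96 + (4 - 32))² = (96 - 28)² = 68² = 4624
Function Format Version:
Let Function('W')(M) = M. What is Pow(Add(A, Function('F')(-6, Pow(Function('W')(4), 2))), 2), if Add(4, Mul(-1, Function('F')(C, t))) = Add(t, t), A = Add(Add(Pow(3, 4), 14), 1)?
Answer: 4624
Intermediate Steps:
A = 96 (A = Add(Add(81, 14), 1) = Add(95, 1) = 96)
Function('F')(C, t) = Add(4, Mul(-2, t)) (Function('F')(C, t) = Add(4, Mul(-1, Add(t, t))) = Add(4, Mul(-1, Mul(2, t))) = Add(4, Mul(-2, t)))
Pow(Add(A, Function('F')(-6, Pow(Function('W')(4), 2))), 2) = Pow(Add(96, Add(4, Mul(-2, Pow(4, 2)))), 2) = Pow(Add(96, Add(4, Mul(-2, 16))), 2) = Pow(Add(96, Add(4, -32)), 2) = Pow(Add(96, -28), 2) = Pow(68, 2) = 4624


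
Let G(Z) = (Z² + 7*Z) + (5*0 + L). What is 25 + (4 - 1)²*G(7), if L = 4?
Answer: 943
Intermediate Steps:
G(Z) = 4 + Z² + 7*Z (G(Z) = (Z² + 7*Z) + (5*0 + 4) = (Z² + 7*Z) + (0 + 4) = (Z² + 7*Z) + 4 = 4 + Z² + 7*Z)
25 + (4 - 1)²*G(7) = 25 + (4 - 1)²*(4 + 7² + 7*7) = 25 + 3²*(4 + 49 + 49) = 25 + 9*102 = 25 + 918 = 943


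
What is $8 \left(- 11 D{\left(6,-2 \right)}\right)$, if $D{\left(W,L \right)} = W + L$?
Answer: $-352$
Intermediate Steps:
$D{\left(W,L \right)} = L + W$
$8 \left(- 11 D{\left(6,-2 \right)}\right) = 8 \left(- 11 \left(-2 + 6\right)\right) = 8 \left(\left(-11\right) 4\right) = 8 \left(-44\right) = -352$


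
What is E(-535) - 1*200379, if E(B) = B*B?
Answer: 85846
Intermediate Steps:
E(B) = B²
E(-535) - 1*200379 = (-535)² - 1*200379 = 286225 - 200379 = 85846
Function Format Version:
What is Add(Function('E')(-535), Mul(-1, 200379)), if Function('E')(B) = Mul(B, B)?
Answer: 85846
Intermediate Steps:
Function('E')(B) = Pow(B, 2)
Add(Function('E')(-535), Mul(-1, 200379)) = Add(Pow(-535, 2), Mul(-1, 200379)) = Add(286225, -200379) = 85846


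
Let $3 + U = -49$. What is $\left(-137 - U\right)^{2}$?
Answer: $7225$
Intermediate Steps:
$U = -52$ ($U = -3 - 49 = -52$)
$\left(-137 - U\right)^{2} = \left(-137 - -52\right)^{2} = \left(-137 + 52\right)^{2} = \left(-85\right)^{2} = 7225$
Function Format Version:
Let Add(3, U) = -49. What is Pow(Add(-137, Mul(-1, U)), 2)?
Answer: 7225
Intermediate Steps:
U = -52 (U = Add(-3, -49) = -52)
Pow(Add(-137, Mul(-1, U)), 2) = Pow(Add(-137, Mul(-1, -52)), 2) = Pow(Add(-137, 52), 2) = Pow(-85, 2) = 7225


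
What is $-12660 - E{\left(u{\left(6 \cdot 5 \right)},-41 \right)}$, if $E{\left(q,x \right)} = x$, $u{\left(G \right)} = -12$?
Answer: $-12619$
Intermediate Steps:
$-12660 - E{\left(u{\left(6 \cdot 5 \right)},-41 \right)} = -12660 - -41 = -12660 + 41 = -12619$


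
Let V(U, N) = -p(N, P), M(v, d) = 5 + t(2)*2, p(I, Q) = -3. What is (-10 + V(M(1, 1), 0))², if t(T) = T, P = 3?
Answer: 49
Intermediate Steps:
M(v, d) = 9 (M(v, d) = 5 + 2*2 = 5 + 4 = 9)
V(U, N) = 3 (V(U, N) = -1*(-3) = 3)
(-10 + V(M(1, 1), 0))² = (-10 + 3)² = (-7)² = 49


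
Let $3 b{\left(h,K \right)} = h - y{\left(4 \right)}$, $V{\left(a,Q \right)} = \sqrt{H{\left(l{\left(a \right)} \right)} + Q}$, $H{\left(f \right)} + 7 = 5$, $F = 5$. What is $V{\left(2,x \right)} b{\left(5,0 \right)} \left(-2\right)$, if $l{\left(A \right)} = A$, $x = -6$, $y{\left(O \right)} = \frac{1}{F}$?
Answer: $- \frac{32 i \sqrt{2}}{5} \approx - 9.051 i$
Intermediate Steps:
$y{\left(O \right)} = \frac{1}{5}$
$H{\left(f \right)} = -2$ ($H{\left(f \right)} = -7 + 5 = -2$)
$V{\left(a,Q \right)} = \sqrt{-2 + Q}$
$b{\left(h,K \right)} = - \frac{1}{15} + \frac{h}{3}$ ($b{\left(h,K \right)} = \frac{h - \frac{1}{5}}{3} = \frac{- \frac{1}{5} + h}{3} = - \frac{1}{15} + \frac{h}{3}$)
$V{\left(2,x \right)} b{\left(5,0 \right)} \left(-2\right) = \sqrt{-2 - 6} \left(- \frac{1}{15} + \frac{1}{3} \cdot 5\right) \left(-2\right) = \sqrt{-8} \left(- \frac{1}{15} + \frac{5}{3}\right) \left(-2\right) = 2 i \sqrt{2} \cdot \frac{8}{5} \left(-2\right) = \frac{16 i \sqrt{2}}{5} \left(-2\right) = - \frac{32 i \sqrt{2}}{5}$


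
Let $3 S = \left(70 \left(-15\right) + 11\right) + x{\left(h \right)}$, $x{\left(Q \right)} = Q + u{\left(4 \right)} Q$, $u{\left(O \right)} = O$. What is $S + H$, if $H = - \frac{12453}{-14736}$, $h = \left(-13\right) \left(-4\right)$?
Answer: $- \frac{3813995}{14736} \approx -258.82$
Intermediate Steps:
$h = 52$
$x{\left(Q \right)} = 5 Q$ ($x{\left(Q \right)} = Q + 4 Q = 5 Q$)
$S = - \frac{779}{3}$ ($S = \frac{\left(70 \left(-15\right) + 11\right) + 5 \cdot 52}{3} = \frac{\left(-1050 + 11\right) + 260}{3} = \frac{-1039 + 260}{3} = \frac{1}{3} \left(-779\right) = - \frac{779}{3} \approx -259.67$)
$H = \frac{4151}{4912}$ ($H = \left(-12453\right) \left(- \frac{1}{14736}\right) = \frac{4151}{4912} \approx 0.84507$)
$S + H = - \frac{779}{3} + \frac{4151}{4912} = - \frac{3813995}{14736}$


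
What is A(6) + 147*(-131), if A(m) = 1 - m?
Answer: -19262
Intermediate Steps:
A(6) + 147*(-131) = (1 - 1*6) + 147*(-131) = (1 - 6) - 19257 = -5 - 19257 = -19262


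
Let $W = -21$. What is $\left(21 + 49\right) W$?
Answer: $-1470$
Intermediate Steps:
$\left(21 + 49\right) W = \left(21 + 49\right) \left(-21\right) = 70 \left(-21\right) = -1470$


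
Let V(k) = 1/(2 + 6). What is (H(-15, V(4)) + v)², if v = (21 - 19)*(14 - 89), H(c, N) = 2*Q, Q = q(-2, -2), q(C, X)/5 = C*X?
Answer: 12100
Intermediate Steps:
q(C, X) = 5*C*X (q(C, X) = 5*(C*X) = 5*C*X)
V(k) = ⅛ (V(k) = 1/8 = ⅛)
Q = 20 (Q = 5*(-2)*(-2) = 20)
H(c, N) = 40 (H(c, N) = 2*20 = 40)
v = -150 (v = 2*(-75) = -150)
(H(-15, V(4)) + v)² = (40 - 150)² = (-110)² = 12100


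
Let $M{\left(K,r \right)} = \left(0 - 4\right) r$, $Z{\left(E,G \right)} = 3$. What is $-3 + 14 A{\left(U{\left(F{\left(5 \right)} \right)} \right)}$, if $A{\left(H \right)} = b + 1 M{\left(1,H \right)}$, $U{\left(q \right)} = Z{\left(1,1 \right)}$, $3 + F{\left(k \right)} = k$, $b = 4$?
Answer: $-115$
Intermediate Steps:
$F{\left(k \right)} = -3 + k$
$U{\left(q \right)} = 3$
$M{\left(K,r \right)} = - 4 r$
$A{\left(H \right)} = 4 - 4 H$ ($A{\left(H \right)} = 4 + 1 \left(- 4 H\right) = 4 - 4 H$)
$-3 + 14 A{\left(U{\left(F{\left(5 \right)} \right)} \right)} = -3 + 14 \left(4 - 12\right) = -3 + 14 \left(-8\right) = -3 - 112 = -115$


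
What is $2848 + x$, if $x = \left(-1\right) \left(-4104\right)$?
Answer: $6952$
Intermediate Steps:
$x = 4104$
$2848 + x = 2848 + 4104 = 6952$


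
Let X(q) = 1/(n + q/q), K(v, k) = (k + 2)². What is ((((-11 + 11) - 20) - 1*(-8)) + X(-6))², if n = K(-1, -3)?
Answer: 529/4 ≈ 132.25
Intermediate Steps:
K(v, k) = (2 + k)²
n = 1 (n = (2 - 3)² = (-1)² = 1)
X(q) = ½ (X(q) = 1/(1 + q/q) = 1/(1 + 1) = 1/2 = ½)
((((-11 + 11) - 20) - 1*(-8)) + X(-6))² = ((((-11 + 11) - 20) - 1*(-8)) + ½)² = (((0 - 20) + 8) + ½)² = ((-20 + 8) + ½)² = (-12 + ½)² = (-23/2)² = 529/4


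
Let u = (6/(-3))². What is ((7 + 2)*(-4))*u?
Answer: -144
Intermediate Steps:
u = 4 (u = (6*(-⅓))² = (-2)² = 4)
((7 + 2)*(-4))*u = ((7 + 2)*(-4))*4 = (9*(-4))*4 = -36*4 = -144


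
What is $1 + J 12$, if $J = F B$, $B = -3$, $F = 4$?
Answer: $-143$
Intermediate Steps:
$J = -12$ ($J = 4 \left(-3\right) = -12$)
$1 + J 12 = 1 - 144 = -143$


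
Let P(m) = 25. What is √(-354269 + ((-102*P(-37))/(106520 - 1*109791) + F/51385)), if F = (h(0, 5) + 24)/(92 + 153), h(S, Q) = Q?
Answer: I*√490413126137501863011922/1176562345 ≈ 595.2*I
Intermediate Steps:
F = 29/245 (F = (5 + 24)/(92 + 153) = 29/245 ≈ 0.11837)
√(-354269 + ((-102*P(-37))/(106520 - 1*109791) + F/51385)) = √(-354269 + ((-102*25)/(106520 - 1*109791) + (29/245)/51385)) = √(-354269 + (-2550/(106520 - 109791) + (29/245)*(1/51385))) = √(-354269 + (-2550/(-3271) + 29/12589325)) = √(-354269 + (-2550*(-1/3271) + 29/12589325)) = √(-354269 + (2550/3271 + 29/12589325)) = √(-354269 + 32102873609/41179682075) = √(-14588652686154566/41179682075) = I*√490413126137501863011922/1176562345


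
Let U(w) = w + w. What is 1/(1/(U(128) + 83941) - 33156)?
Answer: -84197/2791635731 ≈ -3.0160e-5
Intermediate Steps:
U(w) = 2*w
1/(1/(U(128) + 83941) - 33156) = 1/(1/(2*128 + 83941) - 33156) = 1/(1/(256 + 83941) - 33156) = 1/(1/84197 - 33156) = 1/(-2791635731/84197) = -84197/2791635731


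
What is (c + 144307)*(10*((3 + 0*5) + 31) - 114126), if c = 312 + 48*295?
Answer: -18066827294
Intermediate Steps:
c = 14472 (c = 312 + 14160 = 14472)
(c + 144307)*(10*((3 + 0*5) + 31) - 114126) = (14472 + 144307)*(10*((3 + 0*5) + 31) - 114126) = 158779*(10*((3 + 0) + 31) - 114126) = 158779*(10*(3 + 31) - 114126) = 158779*(10*34 - 114126) = 158779*(340 - 114126) = 158779*(-113786) = -18066827294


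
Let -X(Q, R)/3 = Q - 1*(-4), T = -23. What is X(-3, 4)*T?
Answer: 69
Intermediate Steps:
X(Q, R) = -12 - 3*Q (X(Q, R) = -3*(Q - 1*(-4)) = -3*(Q + 4) = -3*(4 + Q) = -12 - 3*Q)
X(-3, 4)*T = (-12 - 3*(-3))*(-23) = (-12 + 9)*(-23) = -3*(-23) = 69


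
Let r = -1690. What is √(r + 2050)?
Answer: 6*√10 ≈ 18.974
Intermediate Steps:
√(r + 2050) = √(-1690 + 2050) = √360 = 6*√10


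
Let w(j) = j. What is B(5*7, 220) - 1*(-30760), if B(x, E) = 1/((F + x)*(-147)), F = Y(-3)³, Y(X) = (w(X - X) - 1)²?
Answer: 162781919/5292 ≈ 30760.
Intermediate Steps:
Y(X) = 1 (Y(X) = ((X - X) - 1)² = (0 - 1)² = (-1)² = 1)
F = 1 (F = 1³ = 1)
B(x, E) = -1/(147*(1 + x)) (B(x, E) = 1/((1 + x)*(-147)) = -1/147/(1 + x) = -1/(147*(1 + x)))
B(5*7, 220) - 1*(-30760) = -1/(147 + 147*(5*7)) - 1*(-30760) = -1/(147 + 147*35) + 30760 = -1/(147 + 5145) + 30760 = -1/5292 + 30760 = 162781919/5292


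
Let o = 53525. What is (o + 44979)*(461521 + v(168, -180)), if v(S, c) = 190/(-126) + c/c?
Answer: 409154530952/9 ≈ 4.5462e+10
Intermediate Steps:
v(S, c) = -32/63 (v(S, c) = 190*(-1/126) + 1 = -95/63 + 1 = -32/63)
(o + 44979)*(461521 + v(168, -180)) = (53525 + 44979)*(461521 - 32/63) = 98504*(29075791/63) = 409154530952/9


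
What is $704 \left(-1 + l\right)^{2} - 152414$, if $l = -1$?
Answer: $-149598$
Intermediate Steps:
$704 \left(-1 + l\right)^{2} - 152414 = 704 \left(-1 - 1\right)^{2} - 152414 = 704 \left(-2\right)^{2} - 152414 = 704 \cdot 4 - 152414 = 2816 - 152414 = -149598$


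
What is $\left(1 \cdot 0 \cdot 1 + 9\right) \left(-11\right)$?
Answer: $-99$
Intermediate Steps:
$\left(1 \cdot 0 \cdot 1 + 9\right) \left(-11\right) = \left(0 \cdot 1 + 9\right) \left(-11\right) = \left(0 + 9\right) \left(-11\right) = 9 \left(-11\right) = -99$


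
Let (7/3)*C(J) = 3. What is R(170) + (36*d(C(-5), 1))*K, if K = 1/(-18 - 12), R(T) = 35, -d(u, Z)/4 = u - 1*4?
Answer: 769/35 ≈ 21.971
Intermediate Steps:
C(J) = 9/7 (C(J) = (3/7)*3 = 9/7)
d(u, Z) = 16 - 4*u (d(u, Z) = -4*(u - 1*4) = -4*(u - 4) = -4*(-4 + u) = 16 - 4*u)
K = -1/30 (K = 1/(-30) = -1/30 ≈ -0.033333)
R(170) + (36*d(C(-5), 1))*K = 35 + (36*(16 - 4*9/7))*(-1/30) = 35 + (36*(16 - 36/7))*(-1/30) = 35 + (36*(76/7))*(-1/30) = 35 + (2736/7)*(-1/30) = 35 - 456/35 = 769/35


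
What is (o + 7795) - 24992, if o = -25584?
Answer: -42781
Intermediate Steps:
(o + 7795) - 24992 = (-25584 + 7795) - 24992 = -17789 - 24992 = -42781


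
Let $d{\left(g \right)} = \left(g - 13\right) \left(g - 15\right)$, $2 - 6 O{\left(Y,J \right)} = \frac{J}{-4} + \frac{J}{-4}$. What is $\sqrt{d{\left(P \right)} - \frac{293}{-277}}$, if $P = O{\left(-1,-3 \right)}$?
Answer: $\frac{41 \sqrt{1273369}}{3324} \approx 13.919$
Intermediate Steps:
$O{\left(Y,J \right)} = \frac{1}{3} + \frac{J}{12}$ ($O{\left(Y,J \right)} = \frac{1}{3} - \frac{\frac{J}{-4} + \frac{J}{-4}}{6} = \frac{1}{3} - \frac{J \left(- \frac{1}{4}\right) + J \left(- \frac{1}{4}\right)}{6} = \frac{1}{3} - \frac{- \frac{J}{4} - \frac{J}{4}}{6} = \frac{1}{3} - \frac{\left(- \frac{1}{2}\right) J}{6} = \frac{1}{3} + \frac{J}{12}$)
$P = \frac{1}{12}$ ($P = \frac{1}{3} + \frac{1}{12} \left(-3\right) = \frac{1}{3} - \frac{1}{4} = \frac{1}{12} \approx 0.083333$)
$d{\left(g \right)} = \left(-15 + g\right) \left(-13 + g\right)$ ($d{\left(g \right)} = \left(-13 + g\right) \left(-15 + g\right) = \left(-15 + g\right) \left(-13 + g\right)$)
$\sqrt{d{\left(P \right)} - \frac{293}{-277}} = \sqrt{\left(195 + \left(\frac{1}{12}\right)^{2} - \frac{7}{3}\right) - \frac{293}{-277}} = \sqrt{\left(195 + \frac{1}{144} - \frac{7}{3}\right) - - \frac{293}{277}} = \sqrt{\frac{27745}{144} + \frac{293}{277}} = \sqrt{\frac{7727557}{39888}} = \frac{41 \sqrt{1273369}}{3324}$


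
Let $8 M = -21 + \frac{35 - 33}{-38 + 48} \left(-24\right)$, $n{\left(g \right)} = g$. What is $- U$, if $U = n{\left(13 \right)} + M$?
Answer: $- \frac{391}{40} \approx -9.775$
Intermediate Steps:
$M = - \frac{129}{40}$ ($M = \frac{-21 + \frac{35 - 33}{-38 + 48} \left(-24\right)}{8} = \frac{-21 + \frac{2}{10} \left(-24\right)}{8} = \frac{-21 + 2 \cdot \frac{1}{10} \left(-24\right)}{8} = \frac{-21 + \frac{1}{5} \left(-24\right)}{8} = \frac{-21 - \frac{24}{5}}{8} = \frac{1}{8} \left(- \frac{129}{5}\right) = - \frac{129}{40} \approx -3.225$)
$U = \frac{391}{40}$ ($U = 13 - \frac{129}{40} = \frac{391}{40} \approx 9.775$)
$- U = \left(-1\right) \frac{391}{40} = - \frac{391}{40}$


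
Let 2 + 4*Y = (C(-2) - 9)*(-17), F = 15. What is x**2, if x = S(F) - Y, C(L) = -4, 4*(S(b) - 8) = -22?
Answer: 43681/16 ≈ 2730.1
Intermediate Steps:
S(b) = 5/2 (S(b) = 8 + (1/4)*(-22) = 8 - 11/2 = 5/2)
Y = 219/4 (Y = -1/2 + ((-4 - 9)*(-17))/4 = -1/2 + (-13*(-17))/4 = -1/2 + (1/4)*221 = -1/2 + 221/4 = 219/4 ≈ 54.750)
x = -209/4 (x = 5/2 - 1*219/4 = 5/2 - 219/4 = -209/4 ≈ -52.250)
x**2 = (-209/4)**2 = 43681/16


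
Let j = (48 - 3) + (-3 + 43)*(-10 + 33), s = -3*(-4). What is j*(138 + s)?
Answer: 144750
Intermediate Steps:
s = 12
j = 965 (j = 45 + 40*23 = 45 + 920 = 965)
j*(138 + s) = 965*(138 + 12) = 965*150 = 144750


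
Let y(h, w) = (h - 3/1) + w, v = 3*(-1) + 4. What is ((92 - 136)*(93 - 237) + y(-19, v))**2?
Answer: 39879225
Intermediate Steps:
v = 1 (v = -3 + 4 = 1)
y(h, w) = -3 + h + w (y(h, w) = (h - 3*1) + w = (h - 3) + w = (-3 + h) + w = -3 + h + w)
((92 - 136)*(93 - 237) + y(-19, v))**2 = ((92 - 136)*(93 - 237) + (-3 - 19 + 1))**2 = (-44*(-144) - 21)**2 = (6336 - 21)**2 = 6315**2 = 39879225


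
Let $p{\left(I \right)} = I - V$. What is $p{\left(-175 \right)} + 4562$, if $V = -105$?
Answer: $4492$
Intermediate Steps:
$p{\left(I \right)} = 105 + I$ ($p{\left(I \right)} = I - -105 = I + 105 = 105 + I$)
$p{\left(-175 \right)} + 4562 = \left(105 - 175\right) + 4562 = -70 + 4562 = 4492$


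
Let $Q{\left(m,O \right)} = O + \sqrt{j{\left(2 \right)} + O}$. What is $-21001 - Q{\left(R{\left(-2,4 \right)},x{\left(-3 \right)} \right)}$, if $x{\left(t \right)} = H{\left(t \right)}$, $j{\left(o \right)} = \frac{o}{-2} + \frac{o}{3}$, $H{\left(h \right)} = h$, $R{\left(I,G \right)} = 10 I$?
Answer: $-20998 - \frac{i \sqrt{30}}{3} \approx -20998.0 - 1.8257 i$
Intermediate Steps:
$j{\left(o \right)} = - \frac{o}{6}$ ($j{\left(o \right)} = o \left(- \frac{1}{2}\right) + o \frac{1}{3} = - \frac{o}{2} + \frac{o}{3} = - \frac{o}{6}$)
$x{\left(t \right)} = t$
$Q{\left(m,O \right)} = O + \sqrt{- \frac{1}{3} + O}$ ($Q{\left(m,O \right)} = O + \sqrt{\left(- \frac{1}{6}\right) 2 + O} = O + \sqrt{- \frac{1}{3} + O}$)
$-21001 - Q{\left(R{\left(-2,4 \right)},x{\left(-3 \right)} \right)} = -21001 - \left(-3 + \frac{\sqrt{-3 + 9 \left(-3\right)}}{3}\right) = -21001 - \left(-3 + \frac{\sqrt{-3 - 27}}{3}\right) = -21001 - \left(-3 + \frac{\sqrt{-30}}{3}\right) = -21001 - \left(-3 + \frac{i \sqrt{30}}{3}\right) = -21001 + \left(3 - \frac{i \sqrt{30}}{3}\right) = -20998 - \frac{i \sqrt{30}}{3}$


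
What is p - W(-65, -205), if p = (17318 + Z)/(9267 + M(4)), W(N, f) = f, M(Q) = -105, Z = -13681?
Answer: 1881847/9162 ≈ 205.40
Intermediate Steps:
p = 3637/9162 (p = (17318 - 13681)/(9267 - 105) = 3637/9162 ≈ 0.39697)
p - W(-65, -205) = 3637/9162 - 1*(-205) = 3637/9162 + 205 = 1881847/9162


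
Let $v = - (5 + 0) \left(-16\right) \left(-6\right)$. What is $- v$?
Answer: $480$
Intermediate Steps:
$v = -480$ ($v = \left(-1\right) 5 \left(-16\right) \left(-6\right) = \left(-5\right) \left(-16\right) \left(-6\right) = 80 \left(-6\right) = -480$)
$- v = \left(-1\right) \left(-480\right) = 480$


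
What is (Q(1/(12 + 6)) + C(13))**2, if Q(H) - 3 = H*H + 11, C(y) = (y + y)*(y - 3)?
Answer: 7881355729/104976 ≈ 75078.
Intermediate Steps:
C(y) = 2*y*(-3 + y) (C(y) = (2*y)*(-3 + y) = 2*y*(-3 + y))
Q(H) = 14 + H**2 (Q(H) = 3 + (H*H + 11) = 3 + (H**2 + 11) = 3 + (11 + H**2) = 14 + H**2)
(Q(1/(12 + 6)) + C(13))**2 = ((14 + (1/(12 + 6))**2) + 2*13*(-3 + 13))**2 = ((14 + (1/18)**2) + 2*13*10)**2 = ((14 + (1/18)**2) + 260)**2 = ((14 + 1/324) + 260)**2 = (4537/324 + 260)**2 = (88777/324)**2 = 7881355729/104976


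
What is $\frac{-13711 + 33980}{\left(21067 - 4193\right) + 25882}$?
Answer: $\frac{20269}{42756} \approx 0.47406$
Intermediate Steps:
$\frac{-13711 + 33980}{\left(21067 - 4193\right) + 25882} = \frac{20269}{16874 + 25882} = \frac{20269}{42756}$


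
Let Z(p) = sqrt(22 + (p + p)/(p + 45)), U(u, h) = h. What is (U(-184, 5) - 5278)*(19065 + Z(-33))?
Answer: -100529745 - 5273*sqrt(66)/2 ≈ -1.0055e+8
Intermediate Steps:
Z(p) = sqrt(22 + 2*p/(45 + p)) (Z(p) = sqrt(22 + (2*p)/(45 + p)) = sqrt(22 + 2*p/(45 + p)))
(U(-184, 5) - 5278)*(19065 + Z(-33)) = (5 - 5278)*(19065 + sqrt(6)*sqrt((165 + 4*(-33))/(45 - 33))) = -5273*(19065 + sqrt(6)*sqrt((165 - 132)/12)) = -5273*(19065 + sqrt(6)*sqrt((1/12)*33)) = -5273*(19065 + sqrt(6)*sqrt(11/4)) = -5273*(19065 + sqrt(6)*(sqrt(11)/2)) = -5273*(19065 + sqrt(66)/2) = -100529745 - 5273*sqrt(66)/2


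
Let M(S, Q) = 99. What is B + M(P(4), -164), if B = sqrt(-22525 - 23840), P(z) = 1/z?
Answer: 99 + I*sqrt(46365) ≈ 99.0 + 215.33*I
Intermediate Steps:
B = I*sqrt(46365) (B = sqrt(-46365) = I*sqrt(46365) ≈ 215.33*I)
B + M(P(4), -164) = I*sqrt(46365) + 99 = 99 + I*sqrt(46365)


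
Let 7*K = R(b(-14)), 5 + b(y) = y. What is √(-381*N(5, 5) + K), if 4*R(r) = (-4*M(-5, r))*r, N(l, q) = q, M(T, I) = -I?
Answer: I*√90818/7 ≈ 43.051*I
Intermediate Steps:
b(y) = -5 + y
R(r) = r² (R(r) = ((-(-4)*r)*r)/4 = ((4*r)*r)/4 = (4*r²)/4 = r²)
K = 361/7 (K = (-5 - 14)²/7 = (⅐)*(-19)² = (⅐)*361 = 361/7 ≈ 51.571)
√(-381*N(5, 5) + K) = √(-381*5 + 361/7) = √(-1905 + 361/7) = √(-12974/7) = I*√90818/7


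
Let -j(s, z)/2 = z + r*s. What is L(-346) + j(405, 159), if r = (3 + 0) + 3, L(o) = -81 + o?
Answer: -5605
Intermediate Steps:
r = 6 (r = 3 + 3 = 6)
j(s, z) = -12*s - 2*z (j(s, z) = -2*(z + 6*s) = -12*s - 2*z)
L(-346) + j(405, 159) = (-81 - 346) + (-12*405 - 2*159) = -427 + (-4860 - 318) = -427 - 5178 = -5605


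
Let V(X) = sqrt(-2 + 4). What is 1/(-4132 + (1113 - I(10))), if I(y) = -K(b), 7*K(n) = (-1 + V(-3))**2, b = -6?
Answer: -73955/223238446 + 7*sqrt(2)/223238446 ≈ -0.00033124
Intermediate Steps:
V(X) = sqrt(2)
K(n) = (-1 + sqrt(2))**2/7
I(y) = -(1 - sqrt(2))**2/7
1/(-4132 + (1113 - I(10))) = 1/(-4132 + (1113 - (-3/7 + 2*sqrt(2)/7))) = 1/(-4132 + (1113 + (3/7 - 2*sqrt(2)/7))) = 1/(-4132 + (7794/7 - 2*sqrt(2)/7)) = 1/(-21130/7 - 2*sqrt(2)/7)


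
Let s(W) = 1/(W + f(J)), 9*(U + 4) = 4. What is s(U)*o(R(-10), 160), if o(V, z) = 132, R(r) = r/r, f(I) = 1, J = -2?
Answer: -1188/23 ≈ -51.652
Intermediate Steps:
U = -32/9 (U = -4 + (⅑)*4 = -4 + 4/9 = -32/9 ≈ -3.5556)
s(W) = 1/(1 + W) (s(W) = 1/(W + 1) = 1/(1 + W))
R(r) = 1
s(U)*o(R(-10), 160) = 132/(1 - 32/9) = 132/(-23/9) = -9/23*132 = -1188/23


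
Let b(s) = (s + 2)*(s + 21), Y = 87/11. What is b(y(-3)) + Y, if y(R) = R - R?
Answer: 549/11 ≈ 49.909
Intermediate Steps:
Y = 87/11 (Y = 87*(1/11) = 87/11 ≈ 7.9091)
y(R) = 0
b(s) = (2 + s)*(21 + s)
b(y(-3)) + Y = (42 + 0**2 + 23*0) + 87/11 = (42 + 0 + 0) + 87/11 = 42 + 87/11 = 549/11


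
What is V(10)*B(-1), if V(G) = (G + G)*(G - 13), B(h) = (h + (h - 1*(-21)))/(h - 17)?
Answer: 190/3 ≈ 63.333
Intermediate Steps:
B(h) = (21 + 2*h)/(-17 + h) (B(h) = (h + (h + 21))/(-17 + h) = (h + (21 + h))/(-17 + h) = (21 + 2*h)/(-17 + h))
V(G) = 2*G*(-13 + G) (V(G) = (2*G)*(-13 + G) = 2*G*(-13 + G))
V(10)*B(-1) = (2*10*(-13 + 10))*((21 + 2*(-1))/(-17 - 1)) = (2*10*(-3))*((21 - 2)/(-18)) = -(-10)*19/3 = -60*(-19/18) = 190/3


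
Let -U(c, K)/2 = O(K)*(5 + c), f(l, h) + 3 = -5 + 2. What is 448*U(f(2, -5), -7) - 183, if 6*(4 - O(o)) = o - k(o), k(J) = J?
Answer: 3401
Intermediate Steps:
f(l, h) = -6 (f(l, h) = -3 + (-5 + 2) = -3 - 3 = -6)
O(o) = 4 (O(o) = 4 - (o - o)/6 = 4 - ⅙*0 = 4 + 0 = 4)
U(c, K) = -40 - 8*c (U(c, K) = -8*(5 + c) = -2*(20 + 4*c) = -40 - 8*c)
448*U(f(2, -5), -7) - 183 = 448*(-40 - 8*(-6)) - 183 = 448*(-40 + 48) - 183 = 448*8 - 183 = 3584 - 183 = 3401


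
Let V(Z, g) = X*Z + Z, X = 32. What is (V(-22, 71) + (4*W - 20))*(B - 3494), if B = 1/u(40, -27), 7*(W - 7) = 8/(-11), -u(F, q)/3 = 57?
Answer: 33051122050/13167 ≈ 2.5101e+6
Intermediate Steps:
u(F, q) = -171 (u(F, q) = -3*57 = -171)
W = 531/77 (W = 7 + (8/(-11))/7 = 7 + (8*(-1/11))/7 = 7 + (⅐)*(-8/11) = 7 - 8/77 = 531/77 ≈ 6.8961)
V(Z, g) = 33*Z (V(Z, g) = 32*Z + Z = 33*Z)
B = -1/171 (B = 1/(-171) = -1/171 ≈ -0.0058480)
(V(-22, 71) + (4*W - 20))*(B - 3494) = (33*(-22) + (4*(531/77) - 20))*(-1/171 - 3494) = (-726 + (2124/77 - 20))*(-597475/171) = (-726 + 584/77)*(-597475/171) = -55318/77*(-597475/171) = 33051122050/13167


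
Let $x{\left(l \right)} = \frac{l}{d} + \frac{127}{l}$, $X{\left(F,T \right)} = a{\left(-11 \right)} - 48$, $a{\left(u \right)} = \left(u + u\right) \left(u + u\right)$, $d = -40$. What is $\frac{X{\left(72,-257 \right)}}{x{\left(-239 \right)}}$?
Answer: $\frac{4168160}{52041} \approx 80.094$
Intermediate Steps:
$a{\left(u \right)} = 4 u^{2}$ ($a{\left(u \right)} = 2 u 2 u = 4 u^{2}$)
$X{\left(F,T \right)} = 436$ ($X{\left(F,T \right)} = 4 \left(-11\right)^{2} - 48 = 4 \cdot 121 - 48 = 484 - 48 = 436$)
$x{\left(l \right)} = \frac{127}{l} - \frac{l}{40}$ ($x{\left(l \right)} = \frac{l}{-40} + \frac{127}{l} = l \left(- \frac{1}{40}\right) + \frac{127}{l} = - \frac{l}{40} + \frac{127}{l} = \frac{127}{l} - \frac{l}{40}$)
$\frac{X{\left(72,-257 \right)}}{x{\left(-239 \right)}} = \frac{436}{\frac{127}{-239} - - \frac{239}{40}} = \frac{436}{127 \left(- \frac{1}{239}\right) + \frac{239}{40}} = \frac{436}{- \frac{127}{239} + \frac{239}{40}} = \frac{436}{\frac{52041}{9560}} = 436 \cdot \frac{9560}{52041} = \frac{4168160}{52041}$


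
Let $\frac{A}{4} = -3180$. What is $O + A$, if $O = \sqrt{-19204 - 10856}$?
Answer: $-12720 + 6 i \sqrt{835} \approx -12720.0 + 173.38 i$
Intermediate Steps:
$A = -12720$ ($A = 4 \left(-3180\right) = -12720$)
$O = 6 i \sqrt{835}$ ($O = \sqrt{-30060} = 6 i \sqrt{835} \approx 173.38 i$)
$O + A = 6 i \sqrt{835} - 12720 = -12720 + 6 i \sqrt{835}$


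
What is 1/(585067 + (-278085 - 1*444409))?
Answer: -1/137427 ≈ -7.2766e-6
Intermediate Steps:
1/(585067 + (-278085 - 1*444409)) = 1/(585067 + (-278085 - 444409)) = 1/(585067 - 722494) = 1/(-137427) = -1/137427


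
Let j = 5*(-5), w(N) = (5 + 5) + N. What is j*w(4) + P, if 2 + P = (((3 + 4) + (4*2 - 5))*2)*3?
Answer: -292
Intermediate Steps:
w(N) = 10 + N
P = 58 (P = -2 + (((3 + 4) + (4*2 - 5))*2)*3 = -2 + ((7 + (8 - 5))*2)*3 = -2 + ((7 + 3)*2)*3 = -2 + (10*2)*3 = -2 + 20*3 = -2 + 60 = 58)
j = -25
j*w(4) + P = -25*(10 + 4) + 58 = -25*14 + 58 = -350 + 58 = -292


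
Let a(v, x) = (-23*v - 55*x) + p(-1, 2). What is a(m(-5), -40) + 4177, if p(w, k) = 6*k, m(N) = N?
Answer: 6504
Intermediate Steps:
a(v, x) = 12 - 55*x - 23*v (a(v, x) = (-23*v - 55*x) + 6*2 = (-55*x - 23*v) + 12 = 12 - 55*x - 23*v)
a(m(-5), -40) + 4177 = (12 - 55*(-40) - 23*(-5)) + 4177 = (12 + 2200 + 115) + 4177 = 2327 + 4177 = 6504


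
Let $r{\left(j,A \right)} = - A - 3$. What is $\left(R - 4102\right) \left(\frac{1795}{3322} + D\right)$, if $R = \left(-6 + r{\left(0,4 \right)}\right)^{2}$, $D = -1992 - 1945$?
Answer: $\frac{51431522427}{3322} \approx 1.5482 \cdot 10^{7}$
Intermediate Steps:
$D = -3937$ ($D = -1992 - 1945 = -3937$)
$r{\left(j,A \right)} = -3 - A$
$R = 169$ ($R = \left(-6 - 7\right)^{2} = \left(-13\right)^{2} = 169$)
$\left(R - 4102\right) \left(\frac{1795}{3322} + D\right) = \left(169 - 4102\right) \left(\frac{1795}{3322} - 3937\right) = - 3933 \left(1795 \cdot \frac{1}{3322} - 3937\right) = - 3933 \left(\frac{1795}{3322} - 3937\right) = \left(-3933\right) \left(- \frac{13076919}{3322}\right) = \frac{51431522427}{3322}$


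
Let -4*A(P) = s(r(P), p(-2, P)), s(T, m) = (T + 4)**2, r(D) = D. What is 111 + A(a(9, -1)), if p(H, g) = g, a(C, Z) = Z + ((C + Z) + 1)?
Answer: 75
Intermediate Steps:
a(C, Z) = 1 + C + 2*Z (a(C, Z) = Z + (1 + C + Z) = 1 + C + 2*Z)
s(T, m) = (4 + T)**2
A(P) = -(4 + P)**2/4
111 + A(a(9, -1)) = 111 - (4 + (1 + 9 + 2*(-1)))**2/4 = 111 - (4 + (1 + 9 - 2))**2/4 = 111 - (4 + 8)**2/4 = 111 - 1/4*12**2 = 111 - 1/4*144 = 111 - 36 = 75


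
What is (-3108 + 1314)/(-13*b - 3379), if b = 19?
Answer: 897/1813 ≈ 0.49476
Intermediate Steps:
(-3108 + 1314)/(-13*b - 3379) = (-3108 + 1314)/(-13*19 - 3379) = -1794/(-247 - 3379) = -1794/(-3626) = -1794*(-1/3626) = 897/1813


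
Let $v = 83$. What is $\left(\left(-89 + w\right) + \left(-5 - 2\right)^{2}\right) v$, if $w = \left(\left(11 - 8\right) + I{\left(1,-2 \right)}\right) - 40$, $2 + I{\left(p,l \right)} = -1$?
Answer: $-6640$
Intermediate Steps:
$I{\left(p,l \right)} = -3$ ($I{\left(p,l \right)} = -2 - 1 = -3$)
$w = -40$ ($w = \left(\left(11 - 8\right) - 3\right) - 40 = \left(3 - 3\right) - 40 = 0 - 40 = -40$)
$\left(\left(-89 + w\right) + \left(-5 - 2\right)^{2}\right) v = \left(\left(-89 - 40\right) + \left(-5 - 2\right)^{2}\right) 83 = \left(-129 + \left(-7\right)^{2}\right) 83 = \left(-129 + 49\right) 83 = \left(-80\right) 83 = -6640$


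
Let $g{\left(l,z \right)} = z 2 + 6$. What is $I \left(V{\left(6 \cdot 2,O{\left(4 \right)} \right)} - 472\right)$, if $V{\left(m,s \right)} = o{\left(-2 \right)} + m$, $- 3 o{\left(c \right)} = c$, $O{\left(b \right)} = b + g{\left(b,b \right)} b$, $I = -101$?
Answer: $\frac{139178}{3} \approx 46393.0$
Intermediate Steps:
$g{\left(l,z \right)} = 6 + 2 z$ ($g{\left(l,z \right)} = 2 z + 6 = 6 + 2 z$)
$O{\left(b \right)} = b + b \left(6 + 2 b\right)$ ($O{\left(b \right)} = b + \left(6 + 2 b\right) b = b + b \left(6 + 2 b\right)$)
$o{\left(c \right)} = - \frac{c}{3}$
$V{\left(m,s \right)} = \frac{2}{3} + m$ ($V{\left(m,s \right)} = \left(- \frac{1}{3}\right) \left(-2\right) + m = \frac{2}{3} + m$)
$I \left(V{\left(6 \cdot 2,O{\left(4 \right)} \right)} - 472\right) = - 101 \left(\left(\frac{2}{3} + 6 \cdot 2\right) - 472\right) = - 101 \left(\left(\frac{2}{3} + 12\right) - 472\right) = - 101 \left(\frac{38}{3} - 472\right) = \left(-101\right) \left(- \frac{1378}{3}\right) = \frac{139178}{3}$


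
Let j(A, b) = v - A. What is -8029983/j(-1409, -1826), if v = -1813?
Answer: 8029983/404 ≈ 19876.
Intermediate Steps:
j(A, b) = -1813 - A
-8029983/j(-1409, -1826) = -8029983/(-1813 - 1*(-1409)) = -8029983/(-1813 + 1409) = -8029983/(-404) = -8029983*(-1/404) = 8029983/404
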